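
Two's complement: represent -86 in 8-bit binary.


Original: 01010110
Step 1 - Invert all bits: 10101001
Step 2 - Add 1: 10101001 + 1
= 10101010 (represents -86)


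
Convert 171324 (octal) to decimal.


Positional values:
Position 0: 4 × 8^0 = 4
Position 1: 2 × 8^1 = 16
Position 2: 3 × 8^2 = 192
Position 3: 1 × 8^3 = 512
Position 4: 7 × 8^4 = 28672
Position 5: 1 × 8^5 = 32768
Sum = 4 + 16 + 192 + 512 + 28672 + 32768
= 62164


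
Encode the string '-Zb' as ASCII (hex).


String: '-Zb'  (3 characters)
Per-character ASCII lookup:
  '-': special character: '-' = 45 → 0x2D
  'Z': uppercase starts at 65: 'Z' = 65 + 25 = 90 → 0x5A
  'b': lowercase starts at 97: 'b' = 97 + 1 = 98 → 0x62
= 0x2D 0x5A 0x62


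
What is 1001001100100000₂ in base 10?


Positional values:
Bit 5: 1 × 2^5 = 32
Bit 8: 1 × 2^8 = 256
Bit 9: 1 × 2^9 = 512
Bit 12: 1 × 2^12 = 4096
Bit 15: 1 × 2^15 = 32768
Sum = 32 + 256 + 512 + 4096 + 32768
= 37664


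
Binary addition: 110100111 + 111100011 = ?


Align and add column by column (LSB to MSB, carry propagating):
  0110100111
+ 0111100011
  ----------
  col 0: 1 + 1 + 0 (carry in) = 2 → bit 0, carry out 1
  col 1: 1 + 1 + 1 (carry in) = 3 → bit 1, carry out 1
  col 2: 1 + 0 + 1 (carry in) = 2 → bit 0, carry out 1
  col 3: 0 + 0 + 1 (carry in) = 1 → bit 1, carry out 0
  col 4: 0 + 0 + 0 (carry in) = 0 → bit 0, carry out 0
  col 5: 1 + 1 + 0 (carry in) = 2 → bit 0, carry out 1
  col 6: 0 + 1 + 1 (carry in) = 2 → bit 0, carry out 1
  col 7: 1 + 1 + 1 (carry in) = 3 → bit 1, carry out 1
  col 8: 1 + 1 + 1 (carry in) = 3 → bit 1, carry out 1
  col 9: 0 + 0 + 1 (carry in) = 1 → bit 1, carry out 0
Reading bits MSB→LSB: 1110001010
Strip leading zeros: 1110001010
= 1110001010


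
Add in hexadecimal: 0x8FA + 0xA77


Align and add column by column (LSB to MSB, each column mod 16 with carry):
  08FA
+ 0A77
  ----
  col 0: A(10) + 7(7) + 0 (carry in) = 17 → 1(1), carry out 1
  col 1: F(15) + 7(7) + 1 (carry in) = 23 → 7(7), carry out 1
  col 2: 8(8) + A(10) + 1 (carry in) = 19 → 3(3), carry out 1
  col 3: 0(0) + 0(0) + 1 (carry in) = 1 → 1(1), carry out 0
Reading digits MSB→LSB: 1371
Strip leading zeros: 1371
= 0x1371


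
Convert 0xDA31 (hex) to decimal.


Positional values:
Position 0: 1 × 16^0 = 1 × 1 = 1
Position 1: 3 × 16^1 = 3 × 16 = 48
Position 2: A × 16^2 = 10 × 256 = 2560
Position 3: D × 16^3 = 13 × 4096 = 53248
Sum = 1 + 48 + 2560 + 53248
= 55857


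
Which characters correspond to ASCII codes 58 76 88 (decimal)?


Codes (decimal): 58 76 88
Per-code ASCII lookup:
  58  (special character) → ':'
  76  (range 65-90: uppercase, 76 - 65 = 11) → 'L'
  88  (range 65-90: uppercase, 88 - 65 = 23) → 'X'
= ':LX'


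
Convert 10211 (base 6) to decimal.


Positional values (base 6):
  1 × 6^0 = 1 × 1 = 1
  1 × 6^1 = 1 × 6 = 6
  2 × 6^2 = 2 × 36 = 72
  0 × 6^3 = 0 × 216 = 0
  1 × 6^4 = 1 × 1296 = 1296
Sum = 1 + 6 + 72 + 0 + 1296
= 1375


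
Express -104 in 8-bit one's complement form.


Original: 01101000
Invert all bits:
  bit 0: 0 → 1
  bit 1: 1 → 0
  bit 2: 1 → 0
  bit 3: 0 → 1
  bit 4: 1 → 0
  bit 5: 0 → 1
  bit 6: 0 → 1
  bit 7: 0 → 1
= 10010111


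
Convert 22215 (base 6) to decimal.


Positional values (base 6):
  5 × 6^0 = 5 × 1 = 5
  1 × 6^1 = 1 × 6 = 6
  2 × 6^2 = 2 × 36 = 72
  2 × 6^3 = 2 × 216 = 432
  2 × 6^4 = 2 × 1296 = 2592
Sum = 5 + 6 + 72 + 432 + 2592
= 3107


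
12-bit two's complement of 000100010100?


Original: 000100010100
Step 1 - Invert all bits: 111011101011
Step 2 - Add 1: 111011101011 + 1
= 111011101100 (represents -276)


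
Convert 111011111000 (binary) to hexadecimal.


Group into 4-bit nibbles: 111011111000
  1110 = E
  1111 = F
  1000 = 8
= 0xEF8


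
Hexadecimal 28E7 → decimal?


Positional values:
Position 0: 7 × 16^0 = 7 × 1 = 7
Position 1: E × 16^1 = 14 × 16 = 224
Position 2: 8 × 16^2 = 8 × 256 = 2048
Position 3: 2 × 16^3 = 2 × 4096 = 8192
Sum = 7 + 224 + 2048 + 8192
= 10471


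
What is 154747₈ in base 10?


Positional values:
Position 0: 7 × 8^0 = 7
Position 1: 4 × 8^1 = 32
Position 2: 7 × 8^2 = 448
Position 3: 4 × 8^3 = 2048
Position 4: 5 × 8^4 = 20480
Position 5: 1 × 8^5 = 32768
Sum = 7 + 32 + 448 + 2048 + 20480 + 32768
= 55783


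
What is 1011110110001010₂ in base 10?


Positional values:
Bit 1: 1 × 2^1 = 2
Bit 3: 1 × 2^3 = 8
Bit 7: 1 × 2^7 = 128
Bit 8: 1 × 2^8 = 256
Bit 10: 1 × 2^10 = 1024
Bit 11: 1 × 2^11 = 2048
Bit 12: 1 × 2^12 = 4096
Bit 13: 1 × 2^13 = 8192
Bit 15: 1 × 2^15 = 32768
Sum = 2 + 8 + 128 + 256 + 1024 + 2048 + 4096 + 8192 + 32768
= 48522


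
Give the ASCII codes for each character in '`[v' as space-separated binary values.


String: '`[v'  (3 characters)
Per-character ASCII lookup:
  '`': special character: '`' = 96 → 1100000
  '[': special character: '[' = 91 → 1011011
  'v': lowercase starts at 97: 'v' = 97 + 21 = 118 → 1110110
= 1100000 1011011 1110110


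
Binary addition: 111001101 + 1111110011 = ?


Align and add column by column (LSB to MSB, carry propagating):
  00111001101
+ 01111110011
  -----------
  col 0: 1 + 1 + 0 (carry in) = 2 → bit 0, carry out 1
  col 1: 0 + 1 + 1 (carry in) = 2 → bit 0, carry out 1
  col 2: 1 + 0 + 1 (carry in) = 2 → bit 0, carry out 1
  col 3: 1 + 0 + 1 (carry in) = 2 → bit 0, carry out 1
  col 4: 0 + 1 + 1 (carry in) = 2 → bit 0, carry out 1
  col 5: 0 + 1 + 1 (carry in) = 2 → bit 0, carry out 1
  col 6: 1 + 1 + 1 (carry in) = 3 → bit 1, carry out 1
  col 7: 1 + 1 + 1 (carry in) = 3 → bit 1, carry out 1
  col 8: 1 + 1 + 1 (carry in) = 3 → bit 1, carry out 1
  col 9: 0 + 1 + 1 (carry in) = 2 → bit 0, carry out 1
  col 10: 0 + 0 + 1 (carry in) = 1 → bit 1, carry out 0
Reading bits MSB→LSB: 10111000000
Strip leading zeros: 10111000000
= 10111000000


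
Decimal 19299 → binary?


Divide by 2 repeatedly:
19299 ÷ 2 = 9649 remainder 1
9649 ÷ 2 = 4824 remainder 1
4824 ÷ 2 = 2412 remainder 0
2412 ÷ 2 = 1206 remainder 0
1206 ÷ 2 = 603 remainder 0
603 ÷ 2 = 301 remainder 1
301 ÷ 2 = 150 remainder 1
150 ÷ 2 = 75 remainder 0
75 ÷ 2 = 37 remainder 1
37 ÷ 2 = 18 remainder 1
18 ÷ 2 = 9 remainder 0
9 ÷ 2 = 4 remainder 1
4 ÷ 2 = 2 remainder 0
2 ÷ 2 = 1 remainder 0
1 ÷ 2 = 0 remainder 1
Reading remainders bottom-up:
= 100101101100011


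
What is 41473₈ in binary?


Each octal digit → 3 binary bits:
  4 = 100
  1 = 001
  4 = 100
  7 = 111
  3 = 011
Concatenate: 100 001 100 111 011
= 100001100111011


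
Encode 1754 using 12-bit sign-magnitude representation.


Sign bit: 0 (positive)
Magnitude: 1754 = 11011011010
= 011011011010


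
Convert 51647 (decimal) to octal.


Divide by 8 repeatedly:
51647 ÷ 8 = 6455 remainder 7
6455 ÷ 8 = 806 remainder 7
806 ÷ 8 = 100 remainder 6
100 ÷ 8 = 12 remainder 4
12 ÷ 8 = 1 remainder 4
1 ÷ 8 = 0 remainder 1
Reading remainders bottom-up:
= 0o144677


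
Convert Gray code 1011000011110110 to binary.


Gray code: 1011000011110110
MSB stays the same: 1
Each subsequent bit = prev_binary XOR current_gray:
  B[1] = 1 XOR 0 = 1
  B[2] = 1 XOR 1 = 0
  B[3] = 0 XOR 1 = 1
  B[4] = 1 XOR 0 = 1
  B[5] = 1 XOR 0 = 1
  B[6] = 1 XOR 0 = 1
  B[7] = 1 XOR 0 = 1
  B[8] = 1 XOR 1 = 0
  B[9] = 0 XOR 1 = 1
  B[10] = 1 XOR 1 = 0
  B[11] = 0 XOR 1 = 1
  B[12] = 1 XOR 0 = 1
  B[13] = 1 XOR 1 = 0
  B[14] = 0 XOR 1 = 1
  B[15] = 1 XOR 0 = 1
= 1101111101011011 (57179 decimal)


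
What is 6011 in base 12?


Divide by 12 repeatedly:
6011 ÷ 12 = 500 remainder 11
500 ÷ 12 = 41 remainder 8
41 ÷ 12 = 3 remainder 5
3 ÷ 12 = 0 remainder 3
Reading remainders bottom-up:
= 358B


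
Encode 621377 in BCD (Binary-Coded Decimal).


Each digit → 4-bit binary:
  6 → 0110
  2 → 0010
  1 → 0001
  3 → 0011
  7 → 0111
  7 → 0111
= 0110 0010 0001 0011 0111 0111


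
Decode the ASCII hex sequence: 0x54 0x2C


Codes (hex): 0x54 0x2C
Per-code ASCII lookup:
  0x54 = 84  (range 65-90: uppercase, 84 - 65 = 19) → 'T'
  0x2C = 44  (special character) → ','
= 'T,'


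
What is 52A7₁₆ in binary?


Each hex digit → 4 binary bits:
  5 = 0101
  2 = 0010
  A = 1010
  7 = 0111
Concatenate: 0101 0010 1010 0111
= 0101001010100111


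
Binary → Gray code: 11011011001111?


Binary: 11011011001111
Gray code: G = B XOR (B >> 1)
B >> 1 = 01101101100111
11011011001111 XOR 01101101100111:
  1 XOR 0 = 1
  1 XOR 1 = 0
  0 XOR 1 = 1
  1 XOR 0 = 1
  1 XOR 1 = 0
  0 XOR 1 = 1
  1 XOR 0 = 1
  1 XOR 1 = 0
  0 XOR 1 = 1
  0 XOR 0 = 0
  1 XOR 0 = 1
  1 XOR 1 = 0
  1 XOR 1 = 0
  1 XOR 1 = 0
= 10110110101000


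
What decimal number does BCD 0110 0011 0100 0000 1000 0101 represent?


Each 4-bit group → digit:
  0110 → 6
  0011 → 3
  0100 → 4
  0000 → 0
  1000 → 8
  0101 → 5
= 634085


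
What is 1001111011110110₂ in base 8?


Group into 3-bit groups: 001001111011110110
  001 = 1
  001 = 1
  111 = 7
  011 = 3
  110 = 6
  110 = 6
= 0o117366


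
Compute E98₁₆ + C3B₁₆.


Align and add column by column (LSB to MSB, each column mod 16 with carry):
  0E98
+ 0C3B
  ----
  col 0: 8(8) + B(11) + 0 (carry in) = 19 → 3(3), carry out 1
  col 1: 9(9) + 3(3) + 1 (carry in) = 13 → D(13), carry out 0
  col 2: E(14) + C(12) + 0 (carry in) = 26 → A(10), carry out 1
  col 3: 0(0) + 0(0) + 1 (carry in) = 1 → 1(1), carry out 0
Reading digits MSB→LSB: 1AD3
Strip leading zeros: 1AD3
= 0x1AD3


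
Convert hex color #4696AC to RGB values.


Hex: #4696AC
R = 46₁₆ = 70
G = 96₁₆ = 150
B = AC₁₆ = 172
= RGB(70, 150, 172)


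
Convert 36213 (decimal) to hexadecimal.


Divide by 16 repeatedly:
36213 ÷ 16 = 2263 remainder 5 (5)
2263 ÷ 16 = 141 remainder 7 (7)
141 ÷ 16 = 8 remainder 13 (D)
8 ÷ 16 = 0 remainder 8 (8)
Reading remainders bottom-up:
= 0x8D75


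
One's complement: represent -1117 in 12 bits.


Original: 010001011101
Invert all bits:
  bit 0: 0 → 1
  bit 1: 1 → 0
  bit 2: 0 → 1
  bit 3: 0 → 1
  bit 4: 0 → 1
  bit 5: 1 → 0
  bit 6: 0 → 1
  bit 7: 1 → 0
  bit 8: 1 → 0
  bit 9: 1 → 0
  bit 10: 0 → 1
  bit 11: 1 → 0
= 101110100010


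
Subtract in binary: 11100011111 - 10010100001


Align and subtract column by column (LSB to MSB, borrowing when needed):
  11100011111
- 10010100001
  -----------
  col 0: (1 - 0 borrow-in) - 1 → 1 - 1 = 0, borrow out 0
  col 1: (1 - 0 borrow-in) - 0 → 1 - 0 = 1, borrow out 0
  col 2: (1 - 0 borrow-in) - 0 → 1 - 0 = 1, borrow out 0
  col 3: (1 - 0 borrow-in) - 0 → 1 - 0 = 1, borrow out 0
  col 4: (1 - 0 borrow-in) - 0 → 1 - 0 = 1, borrow out 0
  col 5: (0 - 0 borrow-in) - 1 → borrow from next column: (0+2) - 1 = 1, borrow out 1
  col 6: (0 - 1 borrow-in) - 0 → borrow from next column: (-1+2) - 0 = 1, borrow out 1
  col 7: (0 - 1 borrow-in) - 1 → borrow from next column: (-1+2) - 1 = 0, borrow out 1
  col 8: (1 - 1 borrow-in) - 0 → 0 - 0 = 0, borrow out 0
  col 9: (1 - 0 borrow-in) - 0 → 1 - 0 = 1, borrow out 0
  col 10: (1 - 0 borrow-in) - 1 → 1 - 1 = 0, borrow out 0
Reading bits MSB→LSB: 01001111110
Strip leading zeros: 1001111110
= 1001111110


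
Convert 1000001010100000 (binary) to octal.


Group into 3-bit groups: 001000001010100000
  001 = 1
  000 = 0
  001 = 1
  010 = 2
  100 = 4
  000 = 0
= 0o101240


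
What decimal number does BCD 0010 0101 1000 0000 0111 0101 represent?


Each 4-bit group → digit:
  0010 → 2
  0101 → 5
  1000 → 8
  0000 → 0
  0111 → 7
  0101 → 5
= 258075


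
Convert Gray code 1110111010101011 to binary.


Gray code: 1110111010101011
MSB stays the same: 1
Each subsequent bit = prev_binary XOR current_gray:
  B[1] = 1 XOR 1 = 0
  B[2] = 0 XOR 1 = 1
  B[3] = 1 XOR 0 = 1
  B[4] = 1 XOR 1 = 0
  B[5] = 0 XOR 1 = 1
  B[6] = 1 XOR 1 = 0
  B[7] = 0 XOR 0 = 0
  B[8] = 0 XOR 1 = 1
  B[9] = 1 XOR 0 = 1
  B[10] = 1 XOR 1 = 0
  B[11] = 0 XOR 0 = 0
  B[12] = 0 XOR 1 = 1
  B[13] = 1 XOR 0 = 1
  B[14] = 1 XOR 1 = 0
  B[15] = 0 XOR 1 = 1
= 1011010011001101 (46285 decimal)


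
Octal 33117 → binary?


Each octal digit → 3 binary bits:
  3 = 011
  3 = 011
  1 = 001
  1 = 001
  7 = 111
Concatenate: 011 011 001 001 111
= 011011001001111


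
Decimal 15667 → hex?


Divide by 16 repeatedly:
15667 ÷ 16 = 979 remainder 3 (3)
979 ÷ 16 = 61 remainder 3 (3)
61 ÷ 16 = 3 remainder 13 (D)
3 ÷ 16 = 0 remainder 3 (3)
Reading remainders bottom-up:
= 0x3D33


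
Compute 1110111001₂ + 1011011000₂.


Align and add column by column (LSB to MSB, carry propagating):
  01110111001
+ 01011011000
  -----------
  col 0: 1 + 0 + 0 (carry in) = 1 → bit 1, carry out 0
  col 1: 0 + 0 + 0 (carry in) = 0 → bit 0, carry out 0
  col 2: 0 + 0 + 0 (carry in) = 0 → bit 0, carry out 0
  col 3: 1 + 1 + 0 (carry in) = 2 → bit 0, carry out 1
  col 4: 1 + 1 + 1 (carry in) = 3 → bit 1, carry out 1
  col 5: 1 + 0 + 1 (carry in) = 2 → bit 0, carry out 1
  col 6: 0 + 1 + 1 (carry in) = 2 → bit 0, carry out 1
  col 7: 1 + 1 + 1 (carry in) = 3 → bit 1, carry out 1
  col 8: 1 + 0 + 1 (carry in) = 2 → bit 0, carry out 1
  col 9: 1 + 1 + 1 (carry in) = 3 → bit 1, carry out 1
  col 10: 0 + 0 + 1 (carry in) = 1 → bit 1, carry out 0
Reading bits MSB→LSB: 11010010001
Strip leading zeros: 11010010001
= 11010010001


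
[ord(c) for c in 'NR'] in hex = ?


String: 'NR'  (2 characters)
Per-character ASCII lookup:
  'N': uppercase starts at 65: 'N' = 65 + 13 = 78 → 0x4E
  'R': uppercase starts at 65: 'R' = 65 + 17 = 82 → 0x52
= 0x4E 0x52


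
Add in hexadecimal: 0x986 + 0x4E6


Align and add column by column (LSB to MSB, each column mod 16 with carry):
  0986
+ 04E6
  ----
  col 0: 6(6) + 6(6) + 0 (carry in) = 12 → C(12), carry out 0
  col 1: 8(8) + E(14) + 0 (carry in) = 22 → 6(6), carry out 1
  col 2: 9(9) + 4(4) + 1 (carry in) = 14 → E(14), carry out 0
  col 3: 0(0) + 0(0) + 0 (carry in) = 0 → 0(0), carry out 0
Reading digits MSB→LSB: 0E6C
Strip leading zeros: E6C
= 0xE6C


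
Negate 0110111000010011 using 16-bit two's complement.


Original: 0110111000010011
Step 1 - Invert all bits: 1001000111101100
Step 2 - Add 1: 1001000111101100 + 1
= 1001000111101101 (represents -28179)


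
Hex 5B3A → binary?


Each hex digit → 4 binary bits:
  5 = 0101
  B = 1011
  3 = 0011
  A = 1010
Concatenate: 0101 1011 0011 1010
= 0101101100111010


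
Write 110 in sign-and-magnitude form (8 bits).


Sign bit: 0 (positive)
Magnitude: 110 = 1101110
= 01101110


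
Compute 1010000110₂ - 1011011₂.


Align and subtract column by column (LSB to MSB, borrowing when needed):
  1010000110
- 0001011011
  ----------
  col 0: (0 - 0 borrow-in) - 1 → borrow from next column: (0+2) - 1 = 1, borrow out 1
  col 1: (1 - 1 borrow-in) - 1 → borrow from next column: (0+2) - 1 = 1, borrow out 1
  col 2: (1 - 1 borrow-in) - 0 → 0 - 0 = 0, borrow out 0
  col 3: (0 - 0 borrow-in) - 1 → borrow from next column: (0+2) - 1 = 1, borrow out 1
  col 4: (0 - 1 borrow-in) - 1 → borrow from next column: (-1+2) - 1 = 0, borrow out 1
  col 5: (0 - 1 borrow-in) - 0 → borrow from next column: (-1+2) - 0 = 1, borrow out 1
  col 6: (0 - 1 borrow-in) - 1 → borrow from next column: (-1+2) - 1 = 0, borrow out 1
  col 7: (1 - 1 borrow-in) - 0 → 0 - 0 = 0, borrow out 0
  col 8: (0 - 0 borrow-in) - 0 → 0 - 0 = 0, borrow out 0
  col 9: (1 - 0 borrow-in) - 0 → 1 - 0 = 1, borrow out 0
Reading bits MSB→LSB: 1000101011
Strip leading zeros: 1000101011
= 1000101011


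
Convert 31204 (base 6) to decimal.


Positional values (base 6):
  4 × 6^0 = 4 × 1 = 4
  0 × 6^1 = 0 × 6 = 0
  2 × 6^2 = 2 × 36 = 72
  1 × 6^3 = 1 × 216 = 216
  3 × 6^4 = 3 × 1296 = 3888
Sum = 4 + 0 + 72 + 216 + 3888
= 4180


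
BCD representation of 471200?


Each digit → 4-bit binary:
  4 → 0100
  7 → 0111
  1 → 0001
  2 → 0010
  0 → 0000
  0 → 0000
= 0100 0111 0001 0010 0000 0000


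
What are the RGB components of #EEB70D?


Hex: #EEB70D
R = EE₁₆ = 238
G = B7₁₆ = 183
B = 0D₁₆ = 13
= RGB(238, 183, 13)


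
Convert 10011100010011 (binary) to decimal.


Positional values:
Bit 0: 1 × 2^0 = 1
Bit 1: 1 × 2^1 = 2
Bit 4: 1 × 2^4 = 16
Bit 8: 1 × 2^8 = 256
Bit 9: 1 × 2^9 = 512
Bit 10: 1 × 2^10 = 1024
Bit 13: 1 × 2^13 = 8192
Sum = 1 + 2 + 16 + 256 + 512 + 1024 + 8192
= 10003


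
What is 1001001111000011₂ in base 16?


Group into 4-bit nibbles: 1001001111000011
  1001 = 9
  0011 = 3
  1100 = C
  0011 = 3
= 0x93C3


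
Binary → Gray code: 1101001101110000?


Binary: 1101001101110000
Gray code: G = B XOR (B >> 1)
B >> 1 = 0110100110111000
1101001101110000 XOR 0110100110111000:
  1 XOR 0 = 1
  1 XOR 1 = 0
  0 XOR 1 = 1
  1 XOR 0 = 1
  0 XOR 1 = 1
  0 XOR 0 = 0
  1 XOR 0 = 1
  1 XOR 1 = 0
  0 XOR 1 = 1
  1 XOR 0 = 1
  1 XOR 1 = 0
  1 XOR 1 = 0
  0 XOR 1 = 1
  0 XOR 0 = 0
  0 XOR 0 = 0
  0 XOR 0 = 0
= 1011101011001000


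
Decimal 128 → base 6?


Divide by 6 repeatedly:
128 ÷ 6 = 21 remainder 2
21 ÷ 6 = 3 remainder 3
3 ÷ 6 = 0 remainder 3
Reading remainders bottom-up:
= 332


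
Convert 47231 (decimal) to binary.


Divide by 2 repeatedly:
47231 ÷ 2 = 23615 remainder 1
23615 ÷ 2 = 11807 remainder 1
11807 ÷ 2 = 5903 remainder 1
5903 ÷ 2 = 2951 remainder 1
2951 ÷ 2 = 1475 remainder 1
1475 ÷ 2 = 737 remainder 1
737 ÷ 2 = 368 remainder 1
368 ÷ 2 = 184 remainder 0
184 ÷ 2 = 92 remainder 0
92 ÷ 2 = 46 remainder 0
46 ÷ 2 = 23 remainder 0
23 ÷ 2 = 11 remainder 1
11 ÷ 2 = 5 remainder 1
5 ÷ 2 = 2 remainder 1
2 ÷ 2 = 1 remainder 0
1 ÷ 2 = 0 remainder 1
Reading remainders bottom-up:
= 1011100001111111


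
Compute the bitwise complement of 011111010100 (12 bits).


Original: 011111010100
Invert all bits:
  bit 0: 0 → 1
  bit 1: 1 → 0
  bit 2: 1 → 0
  bit 3: 1 → 0
  bit 4: 1 → 0
  bit 5: 1 → 0
  bit 6: 0 → 1
  bit 7: 1 → 0
  bit 8: 0 → 1
  bit 9: 1 → 0
  bit 10: 0 → 1
  bit 11: 0 → 1
= 100000101011


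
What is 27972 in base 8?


Divide by 8 repeatedly:
27972 ÷ 8 = 3496 remainder 4
3496 ÷ 8 = 437 remainder 0
437 ÷ 8 = 54 remainder 5
54 ÷ 8 = 6 remainder 6
6 ÷ 8 = 0 remainder 6
Reading remainders bottom-up:
= 0o66504


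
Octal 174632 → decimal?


Positional values:
Position 0: 2 × 8^0 = 2
Position 1: 3 × 8^1 = 24
Position 2: 6 × 8^2 = 384
Position 3: 4 × 8^3 = 2048
Position 4: 7 × 8^4 = 28672
Position 5: 1 × 8^5 = 32768
Sum = 2 + 24 + 384 + 2048 + 28672 + 32768
= 63898


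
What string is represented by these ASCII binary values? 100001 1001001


Codes (binary): 100001 1001001
Per-code ASCII lookup:
  100001 = 33  (special character) → '!'
  1001001 = 73  (range 65-90: uppercase, 73 - 65 = 8) → 'I'
= '!I'


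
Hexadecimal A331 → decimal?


Positional values:
Position 0: 1 × 16^0 = 1 × 1 = 1
Position 1: 3 × 16^1 = 3 × 16 = 48
Position 2: 3 × 16^2 = 3 × 256 = 768
Position 3: A × 16^3 = 10 × 4096 = 40960
Sum = 1 + 48 + 768 + 40960
= 41777


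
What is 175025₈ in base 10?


Positional values:
Position 0: 5 × 8^0 = 5
Position 1: 2 × 8^1 = 16
Position 2: 0 × 8^2 = 0
Position 3: 5 × 8^3 = 2560
Position 4: 7 × 8^4 = 28672
Position 5: 1 × 8^5 = 32768
Sum = 5 + 16 + 0 + 2560 + 28672 + 32768
= 64021


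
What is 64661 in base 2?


Divide by 2 repeatedly:
64661 ÷ 2 = 32330 remainder 1
32330 ÷ 2 = 16165 remainder 0
16165 ÷ 2 = 8082 remainder 1
8082 ÷ 2 = 4041 remainder 0
4041 ÷ 2 = 2020 remainder 1
2020 ÷ 2 = 1010 remainder 0
1010 ÷ 2 = 505 remainder 0
505 ÷ 2 = 252 remainder 1
252 ÷ 2 = 126 remainder 0
126 ÷ 2 = 63 remainder 0
63 ÷ 2 = 31 remainder 1
31 ÷ 2 = 15 remainder 1
15 ÷ 2 = 7 remainder 1
7 ÷ 2 = 3 remainder 1
3 ÷ 2 = 1 remainder 1
1 ÷ 2 = 0 remainder 1
Reading remainders bottom-up:
= 1111110010010101


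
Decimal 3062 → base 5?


Divide by 5 repeatedly:
3062 ÷ 5 = 612 remainder 2
612 ÷ 5 = 122 remainder 2
122 ÷ 5 = 24 remainder 2
24 ÷ 5 = 4 remainder 4
4 ÷ 5 = 0 remainder 4
Reading remainders bottom-up:
= 44222


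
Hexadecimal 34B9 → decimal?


Positional values:
Position 0: 9 × 16^0 = 9 × 1 = 9
Position 1: B × 16^1 = 11 × 16 = 176
Position 2: 4 × 16^2 = 4 × 256 = 1024
Position 3: 3 × 16^3 = 3 × 4096 = 12288
Sum = 9 + 176 + 1024 + 12288
= 13497


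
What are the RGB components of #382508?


Hex: #382508
R = 38₁₆ = 56
G = 25₁₆ = 37
B = 08₁₆ = 8
= RGB(56, 37, 8)


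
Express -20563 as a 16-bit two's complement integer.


Original: 0101000001010011
Step 1 - Invert all bits: 1010111110101100
Step 2 - Add 1: 1010111110101100 + 1
= 1010111110101101 (represents -20563)


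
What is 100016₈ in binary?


Each octal digit → 3 binary bits:
  1 = 001
  0 = 000
  0 = 000
  0 = 000
  1 = 001
  6 = 110
Concatenate: 001 000 000 000 001 110
= 001000000000001110


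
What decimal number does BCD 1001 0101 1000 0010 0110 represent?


Each 4-bit group → digit:
  1001 → 9
  0101 → 5
  1000 → 8
  0010 → 2
  0110 → 6
= 95826


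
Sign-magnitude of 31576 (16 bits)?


Sign bit: 0 (positive)
Magnitude: 31576 = 111101101011000
= 0111101101011000


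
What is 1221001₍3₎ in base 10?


Positional values (base 3):
  1 × 3^0 = 1 × 1 = 1
  0 × 3^1 = 0 × 3 = 0
  0 × 3^2 = 0 × 9 = 0
  1 × 3^3 = 1 × 27 = 27
  2 × 3^4 = 2 × 81 = 162
  2 × 3^5 = 2 × 243 = 486
  1 × 3^6 = 1 × 729 = 729
Sum = 1 + 0 + 0 + 27 + 162 + 486 + 729
= 1405


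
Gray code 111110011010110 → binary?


Gray code: 111110011010110
MSB stays the same: 1
Each subsequent bit = prev_binary XOR current_gray:
  B[1] = 1 XOR 1 = 0
  B[2] = 0 XOR 1 = 1
  B[3] = 1 XOR 1 = 0
  B[4] = 0 XOR 1 = 1
  B[5] = 1 XOR 0 = 1
  B[6] = 1 XOR 0 = 1
  B[7] = 1 XOR 1 = 0
  B[8] = 0 XOR 1 = 1
  B[9] = 1 XOR 0 = 1
  B[10] = 1 XOR 1 = 0
  B[11] = 0 XOR 0 = 0
  B[12] = 0 XOR 1 = 1
  B[13] = 1 XOR 1 = 0
  B[14] = 0 XOR 0 = 0
= 101011101100100 (22372 decimal)


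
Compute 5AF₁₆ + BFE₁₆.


Align and add column by column (LSB to MSB, each column mod 16 with carry):
  05AF
+ 0BFE
  ----
  col 0: F(15) + E(14) + 0 (carry in) = 29 → D(13), carry out 1
  col 1: A(10) + F(15) + 1 (carry in) = 26 → A(10), carry out 1
  col 2: 5(5) + B(11) + 1 (carry in) = 17 → 1(1), carry out 1
  col 3: 0(0) + 0(0) + 1 (carry in) = 1 → 1(1), carry out 0
Reading digits MSB→LSB: 11AD
Strip leading zeros: 11AD
= 0x11AD


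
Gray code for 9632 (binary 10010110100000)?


Binary: 10010110100000
Gray code: G = B XOR (B >> 1)
B >> 1 = 01001011010000
10010110100000 XOR 01001011010000:
  1 XOR 0 = 1
  0 XOR 1 = 1
  0 XOR 0 = 0
  1 XOR 0 = 1
  0 XOR 1 = 1
  1 XOR 0 = 1
  1 XOR 1 = 0
  0 XOR 1 = 1
  1 XOR 0 = 1
  0 XOR 1 = 1
  0 XOR 0 = 0
  0 XOR 0 = 0
  0 XOR 0 = 0
  0 XOR 0 = 0
= 11011101110000


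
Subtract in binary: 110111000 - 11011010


Align and subtract column by column (LSB to MSB, borrowing when needed):
  110111000
- 011011010
  ---------
  col 0: (0 - 0 borrow-in) - 0 → 0 - 0 = 0, borrow out 0
  col 1: (0 - 0 borrow-in) - 1 → borrow from next column: (0+2) - 1 = 1, borrow out 1
  col 2: (0 - 1 borrow-in) - 0 → borrow from next column: (-1+2) - 0 = 1, borrow out 1
  col 3: (1 - 1 borrow-in) - 1 → borrow from next column: (0+2) - 1 = 1, borrow out 1
  col 4: (1 - 1 borrow-in) - 1 → borrow from next column: (0+2) - 1 = 1, borrow out 1
  col 5: (1 - 1 borrow-in) - 0 → 0 - 0 = 0, borrow out 0
  col 6: (0 - 0 borrow-in) - 1 → borrow from next column: (0+2) - 1 = 1, borrow out 1
  col 7: (1 - 1 borrow-in) - 1 → borrow from next column: (0+2) - 1 = 1, borrow out 1
  col 8: (1 - 1 borrow-in) - 0 → 0 - 0 = 0, borrow out 0
Reading bits MSB→LSB: 011011110
Strip leading zeros: 11011110
= 11011110


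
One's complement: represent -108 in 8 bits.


Original: 01101100
Invert all bits:
  bit 0: 0 → 1
  bit 1: 1 → 0
  bit 2: 1 → 0
  bit 3: 0 → 1
  bit 4: 1 → 0
  bit 5: 1 → 0
  bit 6: 0 → 1
  bit 7: 0 → 1
= 10010011


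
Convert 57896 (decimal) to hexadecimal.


Divide by 16 repeatedly:
57896 ÷ 16 = 3618 remainder 8 (8)
3618 ÷ 16 = 226 remainder 2 (2)
226 ÷ 16 = 14 remainder 2 (2)
14 ÷ 16 = 0 remainder 14 (E)
Reading remainders bottom-up:
= 0xE228


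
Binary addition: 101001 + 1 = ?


Align and add column by column (LSB to MSB, carry propagating):
  0101001
+ 0000001
  -------
  col 0: 1 + 1 + 0 (carry in) = 2 → bit 0, carry out 1
  col 1: 0 + 0 + 1 (carry in) = 1 → bit 1, carry out 0
  col 2: 0 + 0 + 0 (carry in) = 0 → bit 0, carry out 0
  col 3: 1 + 0 + 0 (carry in) = 1 → bit 1, carry out 0
  col 4: 0 + 0 + 0 (carry in) = 0 → bit 0, carry out 0
  col 5: 1 + 0 + 0 (carry in) = 1 → bit 1, carry out 0
  col 6: 0 + 0 + 0 (carry in) = 0 → bit 0, carry out 0
Reading bits MSB→LSB: 0101010
Strip leading zeros: 101010
= 101010


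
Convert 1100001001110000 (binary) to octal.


Group into 3-bit groups: 001100001001110000
  001 = 1
  100 = 4
  001 = 1
  001 = 1
  110 = 6
  000 = 0
= 0o141160


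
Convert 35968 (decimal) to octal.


Divide by 8 repeatedly:
35968 ÷ 8 = 4496 remainder 0
4496 ÷ 8 = 562 remainder 0
562 ÷ 8 = 70 remainder 2
70 ÷ 8 = 8 remainder 6
8 ÷ 8 = 1 remainder 0
1 ÷ 8 = 0 remainder 1
Reading remainders bottom-up:
= 0o106200


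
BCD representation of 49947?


Each digit → 4-bit binary:
  4 → 0100
  9 → 1001
  9 → 1001
  4 → 0100
  7 → 0111
= 0100 1001 1001 0100 0111


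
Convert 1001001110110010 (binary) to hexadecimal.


Group into 4-bit nibbles: 1001001110110010
  1001 = 9
  0011 = 3
  1011 = B
  0010 = 2
= 0x93B2


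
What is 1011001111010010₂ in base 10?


Positional values:
Bit 1: 1 × 2^1 = 2
Bit 4: 1 × 2^4 = 16
Bit 6: 1 × 2^6 = 64
Bit 7: 1 × 2^7 = 128
Bit 8: 1 × 2^8 = 256
Bit 9: 1 × 2^9 = 512
Bit 12: 1 × 2^12 = 4096
Bit 13: 1 × 2^13 = 8192
Bit 15: 1 × 2^15 = 32768
Sum = 2 + 16 + 64 + 128 + 256 + 512 + 4096 + 8192 + 32768
= 46034


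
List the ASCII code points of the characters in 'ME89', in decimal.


String: 'ME89'  (4 characters)
Per-character ASCII lookup:
  'M': uppercase starts at 65: 'M' = 65 + 12 = 77
  'E': uppercase starts at 65: 'E' = 65 + 4 = 69
  '8': digits start at 48: '8' = 48 + 8 = 56
  '9': digits start at 48: '9' = 48 + 9 = 57
= 77 69 56 57


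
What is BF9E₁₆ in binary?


Each hex digit → 4 binary bits:
  B = 1011
  F = 1111
  9 = 1001
  E = 1110
Concatenate: 1011 1111 1001 1110
= 1011111110011110


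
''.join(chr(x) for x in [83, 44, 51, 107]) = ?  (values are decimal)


Codes (decimal): 83 44 51 107
Per-code ASCII lookup:
  83  (range 65-90: uppercase, 83 - 65 = 18) → 'S'
  44  (special character) → ','
  51  (range 48-57: digits, 51 - 48 = 3) → '3'
  107  (range 97-122: lowercase, 107 - 97 = 10) → 'k'
= 'S,3k'


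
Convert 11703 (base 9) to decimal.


Positional values (base 9):
  3 × 9^0 = 3 × 1 = 3
  0 × 9^1 = 0 × 9 = 0
  7 × 9^2 = 7 × 81 = 567
  1 × 9^3 = 1 × 729 = 729
  1 × 9^4 = 1 × 6561 = 6561
Sum = 3 + 0 + 567 + 729 + 6561
= 7860


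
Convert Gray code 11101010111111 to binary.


Gray code: 11101010111111
MSB stays the same: 1
Each subsequent bit = prev_binary XOR current_gray:
  B[1] = 1 XOR 1 = 0
  B[2] = 0 XOR 1 = 1
  B[3] = 1 XOR 0 = 1
  B[4] = 1 XOR 1 = 0
  B[5] = 0 XOR 0 = 0
  B[6] = 0 XOR 1 = 1
  B[7] = 1 XOR 0 = 1
  B[8] = 1 XOR 1 = 0
  B[9] = 0 XOR 1 = 1
  B[10] = 1 XOR 1 = 0
  B[11] = 0 XOR 1 = 1
  B[12] = 1 XOR 1 = 0
  B[13] = 0 XOR 1 = 1
= 10110011010101 (11477 decimal)


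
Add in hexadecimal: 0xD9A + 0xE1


Align and add column by column (LSB to MSB, each column mod 16 with carry):
  0D9A
+ 00E1
  ----
  col 0: A(10) + 1(1) + 0 (carry in) = 11 → B(11), carry out 0
  col 1: 9(9) + E(14) + 0 (carry in) = 23 → 7(7), carry out 1
  col 2: D(13) + 0(0) + 1 (carry in) = 14 → E(14), carry out 0
  col 3: 0(0) + 0(0) + 0 (carry in) = 0 → 0(0), carry out 0
Reading digits MSB→LSB: 0E7B
Strip leading zeros: E7B
= 0xE7B


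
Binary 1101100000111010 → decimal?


Positional values:
Bit 1: 1 × 2^1 = 2
Bit 3: 1 × 2^3 = 8
Bit 4: 1 × 2^4 = 16
Bit 5: 1 × 2^5 = 32
Bit 11: 1 × 2^11 = 2048
Bit 12: 1 × 2^12 = 4096
Bit 14: 1 × 2^14 = 16384
Bit 15: 1 × 2^15 = 32768
Sum = 2 + 8 + 16 + 32 + 2048 + 4096 + 16384 + 32768
= 55354


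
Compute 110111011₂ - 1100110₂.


Align and subtract column by column (LSB to MSB, borrowing when needed):
  110111011
- 001100110
  ---------
  col 0: (1 - 0 borrow-in) - 0 → 1 - 0 = 1, borrow out 0
  col 1: (1 - 0 borrow-in) - 1 → 1 - 1 = 0, borrow out 0
  col 2: (0 - 0 borrow-in) - 1 → borrow from next column: (0+2) - 1 = 1, borrow out 1
  col 3: (1 - 1 borrow-in) - 0 → 0 - 0 = 0, borrow out 0
  col 4: (1 - 0 borrow-in) - 0 → 1 - 0 = 1, borrow out 0
  col 5: (1 - 0 borrow-in) - 1 → 1 - 1 = 0, borrow out 0
  col 6: (0 - 0 borrow-in) - 1 → borrow from next column: (0+2) - 1 = 1, borrow out 1
  col 7: (1 - 1 borrow-in) - 0 → 0 - 0 = 0, borrow out 0
  col 8: (1 - 0 borrow-in) - 0 → 1 - 0 = 1, borrow out 0
Reading bits MSB→LSB: 101010101
Strip leading zeros: 101010101
= 101010101


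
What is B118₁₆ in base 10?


Positional values:
Position 0: 8 × 16^0 = 8 × 1 = 8
Position 1: 1 × 16^1 = 1 × 16 = 16
Position 2: 1 × 16^2 = 1 × 256 = 256
Position 3: B × 16^3 = 11 × 4096 = 45056
Sum = 8 + 16 + 256 + 45056
= 45336


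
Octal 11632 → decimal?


Positional values:
Position 0: 2 × 8^0 = 2
Position 1: 3 × 8^1 = 24
Position 2: 6 × 8^2 = 384
Position 3: 1 × 8^3 = 512
Position 4: 1 × 8^4 = 4096
Sum = 2 + 24 + 384 + 512 + 4096
= 5018


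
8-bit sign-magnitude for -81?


Sign bit: 1 (negative)
Magnitude: 81 = 1010001
= 11010001


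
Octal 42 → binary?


Each octal digit → 3 binary bits:
  4 = 100
  2 = 010
Concatenate: 100 010
= 100010


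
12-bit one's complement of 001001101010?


Original: 001001101010
Invert all bits:
  bit 0: 0 → 1
  bit 1: 0 → 1
  bit 2: 1 → 0
  bit 3: 0 → 1
  bit 4: 0 → 1
  bit 5: 1 → 0
  bit 6: 1 → 0
  bit 7: 0 → 1
  bit 8: 1 → 0
  bit 9: 0 → 1
  bit 10: 1 → 0
  bit 11: 0 → 1
= 110110010101


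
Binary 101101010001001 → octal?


Group into 3-bit groups: 101101010001001
  101 = 5
  101 = 5
  010 = 2
  001 = 1
  001 = 1
= 0o55211


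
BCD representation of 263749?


Each digit → 4-bit binary:
  2 → 0010
  6 → 0110
  3 → 0011
  7 → 0111
  4 → 0100
  9 → 1001
= 0010 0110 0011 0111 0100 1001


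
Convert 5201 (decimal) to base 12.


Divide by 12 repeatedly:
5201 ÷ 12 = 433 remainder 5
433 ÷ 12 = 36 remainder 1
36 ÷ 12 = 3 remainder 0
3 ÷ 12 = 0 remainder 3
Reading remainders bottom-up:
= 3015


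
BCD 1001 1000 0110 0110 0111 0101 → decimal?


Each 4-bit group → digit:
  1001 → 9
  1000 → 8
  0110 → 6
  0110 → 6
  0111 → 7
  0101 → 5
= 986675


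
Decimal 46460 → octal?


Divide by 8 repeatedly:
46460 ÷ 8 = 5807 remainder 4
5807 ÷ 8 = 725 remainder 7
725 ÷ 8 = 90 remainder 5
90 ÷ 8 = 11 remainder 2
11 ÷ 8 = 1 remainder 3
1 ÷ 8 = 0 remainder 1
Reading remainders bottom-up:
= 0o132574


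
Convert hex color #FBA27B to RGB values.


Hex: #FBA27B
R = FB₁₆ = 251
G = A2₁₆ = 162
B = 7B₁₆ = 123
= RGB(251, 162, 123)


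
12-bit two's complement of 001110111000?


Original: 001110111000
Step 1 - Invert all bits: 110001000111
Step 2 - Add 1: 110001000111 + 1
= 110001001000 (represents -952)


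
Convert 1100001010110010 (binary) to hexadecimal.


Group into 4-bit nibbles: 1100001010110010
  1100 = C
  0010 = 2
  1011 = B
  0010 = 2
= 0xC2B2


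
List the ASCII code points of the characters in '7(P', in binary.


String: '7(P'  (3 characters)
Per-character ASCII lookup:
  '7': digits start at 48: '7' = 48 + 7 = 55 → 110111
  '(': special character: '(' = 40 → 101000
  'P': uppercase starts at 65: 'P' = 65 + 15 = 80 → 1010000
= 110111 101000 1010000


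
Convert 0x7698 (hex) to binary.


Each hex digit → 4 binary bits:
  7 = 0111
  6 = 0110
  9 = 1001
  8 = 1000
Concatenate: 0111 0110 1001 1000
= 0111011010011000


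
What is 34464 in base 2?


Divide by 2 repeatedly:
34464 ÷ 2 = 17232 remainder 0
17232 ÷ 2 = 8616 remainder 0
8616 ÷ 2 = 4308 remainder 0
4308 ÷ 2 = 2154 remainder 0
2154 ÷ 2 = 1077 remainder 0
1077 ÷ 2 = 538 remainder 1
538 ÷ 2 = 269 remainder 0
269 ÷ 2 = 134 remainder 1
134 ÷ 2 = 67 remainder 0
67 ÷ 2 = 33 remainder 1
33 ÷ 2 = 16 remainder 1
16 ÷ 2 = 8 remainder 0
8 ÷ 2 = 4 remainder 0
4 ÷ 2 = 2 remainder 0
2 ÷ 2 = 1 remainder 0
1 ÷ 2 = 0 remainder 1
Reading remainders bottom-up:
= 1000011010100000


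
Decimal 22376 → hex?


Divide by 16 repeatedly:
22376 ÷ 16 = 1398 remainder 8 (8)
1398 ÷ 16 = 87 remainder 6 (6)
87 ÷ 16 = 5 remainder 7 (7)
5 ÷ 16 = 0 remainder 5 (5)
Reading remainders bottom-up:
= 0x5768


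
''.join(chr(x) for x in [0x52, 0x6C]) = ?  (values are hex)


Codes (hex): 0x52 0x6C
Per-code ASCII lookup:
  0x52 = 82  (range 65-90: uppercase, 82 - 65 = 17) → 'R'
  0x6C = 108  (range 97-122: lowercase, 108 - 97 = 11) → 'l'
= 'Rl'


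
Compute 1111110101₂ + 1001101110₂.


Align and add column by column (LSB to MSB, carry propagating):
  01111110101
+ 01001101110
  -----------
  col 0: 1 + 0 + 0 (carry in) = 1 → bit 1, carry out 0
  col 1: 0 + 1 + 0 (carry in) = 1 → bit 1, carry out 0
  col 2: 1 + 1 + 0 (carry in) = 2 → bit 0, carry out 1
  col 3: 0 + 1 + 1 (carry in) = 2 → bit 0, carry out 1
  col 4: 1 + 0 + 1 (carry in) = 2 → bit 0, carry out 1
  col 5: 1 + 1 + 1 (carry in) = 3 → bit 1, carry out 1
  col 6: 1 + 1 + 1 (carry in) = 3 → bit 1, carry out 1
  col 7: 1 + 0 + 1 (carry in) = 2 → bit 0, carry out 1
  col 8: 1 + 0 + 1 (carry in) = 2 → bit 0, carry out 1
  col 9: 1 + 1 + 1 (carry in) = 3 → bit 1, carry out 1
  col 10: 0 + 0 + 1 (carry in) = 1 → bit 1, carry out 0
Reading bits MSB→LSB: 11001100011
Strip leading zeros: 11001100011
= 11001100011


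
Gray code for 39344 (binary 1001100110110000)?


Binary: 1001100110110000
Gray code: G = B XOR (B >> 1)
B >> 1 = 0100110011011000
1001100110110000 XOR 0100110011011000:
  1 XOR 0 = 1
  0 XOR 1 = 1
  0 XOR 0 = 0
  1 XOR 0 = 1
  1 XOR 1 = 0
  0 XOR 1 = 1
  0 XOR 0 = 0
  1 XOR 0 = 1
  1 XOR 1 = 0
  0 XOR 1 = 1
  1 XOR 0 = 1
  1 XOR 1 = 0
  0 XOR 1 = 1
  0 XOR 0 = 0
  0 XOR 0 = 0
  0 XOR 0 = 0
= 1101010101101000


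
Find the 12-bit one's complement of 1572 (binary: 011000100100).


Original: 011000100100
Invert all bits:
  bit 0: 0 → 1
  bit 1: 1 → 0
  bit 2: 1 → 0
  bit 3: 0 → 1
  bit 4: 0 → 1
  bit 5: 0 → 1
  bit 6: 1 → 0
  bit 7: 0 → 1
  bit 8: 0 → 1
  bit 9: 1 → 0
  bit 10: 0 → 1
  bit 11: 0 → 1
= 100111011011


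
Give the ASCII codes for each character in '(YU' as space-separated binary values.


String: '(YU'  (3 characters)
Per-character ASCII lookup:
  '(': special character: '(' = 40 → 101000
  'Y': uppercase starts at 65: 'Y' = 65 + 24 = 89 → 1011001
  'U': uppercase starts at 65: 'U' = 65 + 20 = 85 → 1010101
= 101000 1011001 1010101


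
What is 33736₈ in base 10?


Positional values:
Position 0: 6 × 8^0 = 6
Position 1: 3 × 8^1 = 24
Position 2: 7 × 8^2 = 448
Position 3: 3 × 8^3 = 1536
Position 4: 3 × 8^4 = 12288
Sum = 6 + 24 + 448 + 1536 + 12288
= 14302


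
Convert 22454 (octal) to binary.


Each octal digit → 3 binary bits:
  2 = 010
  2 = 010
  4 = 100
  5 = 101
  4 = 100
Concatenate: 010 010 100 101 100
= 010010100101100


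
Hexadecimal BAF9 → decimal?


Positional values:
Position 0: 9 × 16^0 = 9 × 1 = 9
Position 1: F × 16^1 = 15 × 16 = 240
Position 2: A × 16^2 = 10 × 256 = 2560
Position 3: B × 16^3 = 11 × 4096 = 45056
Sum = 9 + 240 + 2560 + 45056
= 47865


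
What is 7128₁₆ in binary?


Each hex digit → 4 binary bits:
  7 = 0111
  1 = 0001
  2 = 0010
  8 = 1000
Concatenate: 0111 0001 0010 1000
= 0111000100101000


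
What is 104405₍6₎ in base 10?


Positional values (base 6):
  5 × 6^0 = 5 × 1 = 5
  0 × 6^1 = 0 × 6 = 0
  4 × 6^2 = 4 × 36 = 144
  4 × 6^3 = 4 × 216 = 864
  0 × 6^4 = 0 × 1296 = 0
  1 × 6^5 = 1 × 7776 = 7776
Sum = 5 + 0 + 144 + 864 + 0 + 7776
= 8789


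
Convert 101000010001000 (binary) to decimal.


Positional values:
Bit 3: 1 × 2^3 = 8
Bit 7: 1 × 2^7 = 128
Bit 12: 1 × 2^12 = 4096
Bit 14: 1 × 2^14 = 16384
Sum = 8 + 128 + 4096 + 16384
= 20616


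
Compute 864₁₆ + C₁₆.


Align and add column by column (LSB to MSB, each column mod 16 with carry):
  0864
+ 000C
  ----
  col 0: 4(4) + C(12) + 0 (carry in) = 16 → 0(0), carry out 1
  col 1: 6(6) + 0(0) + 1 (carry in) = 7 → 7(7), carry out 0
  col 2: 8(8) + 0(0) + 0 (carry in) = 8 → 8(8), carry out 0
  col 3: 0(0) + 0(0) + 0 (carry in) = 0 → 0(0), carry out 0
Reading digits MSB→LSB: 0870
Strip leading zeros: 870
= 0x870


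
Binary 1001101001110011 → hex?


Group into 4-bit nibbles: 1001101001110011
  1001 = 9
  1010 = A
  0111 = 7
  0011 = 3
= 0x9A73


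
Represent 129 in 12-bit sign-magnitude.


Sign bit: 0 (positive)
Magnitude: 129 = 00010000001
= 000010000001


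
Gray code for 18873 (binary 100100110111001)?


Binary: 100100110111001
Gray code: G = B XOR (B >> 1)
B >> 1 = 010010011011100
100100110111001 XOR 010010011011100:
  1 XOR 0 = 1
  0 XOR 1 = 1
  0 XOR 0 = 0
  1 XOR 0 = 1
  0 XOR 1 = 1
  0 XOR 0 = 0
  1 XOR 0 = 1
  1 XOR 1 = 0
  0 XOR 1 = 1
  1 XOR 0 = 1
  1 XOR 1 = 0
  1 XOR 1 = 0
  0 XOR 1 = 1
  0 XOR 0 = 0
  1 XOR 0 = 1
= 110110101100101


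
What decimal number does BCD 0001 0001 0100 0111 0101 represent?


Each 4-bit group → digit:
  0001 → 1
  0001 → 1
  0100 → 4
  0111 → 7
  0101 → 5
= 11475


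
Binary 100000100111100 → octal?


Group into 3-bit groups: 100000100111100
  100 = 4
  000 = 0
  100 = 4
  111 = 7
  100 = 4
= 0o40474


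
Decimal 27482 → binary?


Divide by 2 repeatedly:
27482 ÷ 2 = 13741 remainder 0
13741 ÷ 2 = 6870 remainder 1
6870 ÷ 2 = 3435 remainder 0
3435 ÷ 2 = 1717 remainder 1
1717 ÷ 2 = 858 remainder 1
858 ÷ 2 = 429 remainder 0
429 ÷ 2 = 214 remainder 1
214 ÷ 2 = 107 remainder 0
107 ÷ 2 = 53 remainder 1
53 ÷ 2 = 26 remainder 1
26 ÷ 2 = 13 remainder 0
13 ÷ 2 = 6 remainder 1
6 ÷ 2 = 3 remainder 0
3 ÷ 2 = 1 remainder 1
1 ÷ 2 = 0 remainder 1
Reading remainders bottom-up:
= 110101101011010


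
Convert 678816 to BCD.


Each digit → 4-bit binary:
  6 → 0110
  7 → 0111
  8 → 1000
  8 → 1000
  1 → 0001
  6 → 0110
= 0110 0111 1000 1000 0001 0110


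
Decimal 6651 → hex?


Divide by 16 repeatedly:
6651 ÷ 16 = 415 remainder 11 (B)
415 ÷ 16 = 25 remainder 15 (F)
25 ÷ 16 = 1 remainder 9 (9)
1 ÷ 16 = 0 remainder 1 (1)
Reading remainders bottom-up:
= 0x19FB


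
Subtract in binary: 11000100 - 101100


Align and subtract column by column (LSB to MSB, borrowing when needed):
  11000100
- 00101100
  --------
  col 0: (0 - 0 borrow-in) - 0 → 0 - 0 = 0, borrow out 0
  col 1: (0 - 0 borrow-in) - 0 → 0 - 0 = 0, borrow out 0
  col 2: (1 - 0 borrow-in) - 1 → 1 - 1 = 0, borrow out 0
  col 3: (0 - 0 borrow-in) - 1 → borrow from next column: (0+2) - 1 = 1, borrow out 1
  col 4: (0 - 1 borrow-in) - 0 → borrow from next column: (-1+2) - 0 = 1, borrow out 1
  col 5: (0 - 1 borrow-in) - 1 → borrow from next column: (-1+2) - 1 = 0, borrow out 1
  col 6: (1 - 1 borrow-in) - 0 → 0 - 0 = 0, borrow out 0
  col 7: (1 - 0 borrow-in) - 0 → 1 - 0 = 1, borrow out 0
Reading bits MSB→LSB: 10011000
Strip leading zeros: 10011000
= 10011000


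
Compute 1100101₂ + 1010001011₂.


Align and add column by column (LSB to MSB, carry propagating):
  00001100101
+ 01010001011
  -----------
  col 0: 1 + 1 + 0 (carry in) = 2 → bit 0, carry out 1
  col 1: 0 + 1 + 1 (carry in) = 2 → bit 0, carry out 1
  col 2: 1 + 0 + 1 (carry in) = 2 → bit 0, carry out 1
  col 3: 0 + 1 + 1 (carry in) = 2 → bit 0, carry out 1
  col 4: 0 + 0 + 1 (carry in) = 1 → bit 1, carry out 0
  col 5: 1 + 0 + 0 (carry in) = 1 → bit 1, carry out 0
  col 6: 1 + 0 + 0 (carry in) = 1 → bit 1, carry out 0
  col 7: 0 + 1 + 0 (carry in) = 1 → bit 1, carry out 0
  col 8: 0 + 0 + 0 (carry in) = 0 → bit 0, carry out 0
  col 9: 0 + 1 + 0 (carry in) = 1 → bit 1, carry out 0
  col 10: 0 + 0 + 0 (carry in) = 0 → bit 0, carry out 0
Reading bits MSB→LSB: 01011110000
Strip leading zeros: 1011110000
= 1011110000
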